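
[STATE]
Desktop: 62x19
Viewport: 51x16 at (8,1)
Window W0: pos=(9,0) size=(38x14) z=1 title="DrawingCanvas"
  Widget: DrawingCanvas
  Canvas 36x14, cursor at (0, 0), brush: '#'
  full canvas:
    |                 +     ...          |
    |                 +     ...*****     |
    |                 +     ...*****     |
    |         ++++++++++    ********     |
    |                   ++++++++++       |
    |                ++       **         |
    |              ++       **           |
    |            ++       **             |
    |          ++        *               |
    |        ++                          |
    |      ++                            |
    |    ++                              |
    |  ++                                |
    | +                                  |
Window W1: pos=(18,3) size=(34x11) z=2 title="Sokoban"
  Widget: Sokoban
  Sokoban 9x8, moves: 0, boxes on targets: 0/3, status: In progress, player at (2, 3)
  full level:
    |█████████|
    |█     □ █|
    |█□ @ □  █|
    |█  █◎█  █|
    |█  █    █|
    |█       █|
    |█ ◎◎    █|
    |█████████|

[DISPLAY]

 ┃ DrawingCanvas                      ┃            
 ┠────────────────────────────────────┨            
 ┃+       ┏━━━━━━━━━━━━━━━━━━━━━━━━━━━━━━━━┓       
 ┃        ┃ Sokoban                        ┃       
 ┃        ┠────────────────────────────────┨       
 ┃        ┃█████████                       ┃       
 ┃        ┃█     □ █                       ┃       
 ┃        ┃█□ @ □  █                       ┃       
 ┃        ┃█  █◎█  █                       ┃       
 ┃        ┃█  █    █                       ┃       
 ┃        ┃█       █                       ┃       
 ┃        ┃█ ◎◎    █                       ┃       
 ┗━━━━━━━━┗━━━━━━━━━━━━━━━━━━━━━━━━━━━━━━━━┛       
                                                   
                                                   
                                                   


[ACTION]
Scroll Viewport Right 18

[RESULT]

DrawingCanvas                      ┃               
───────────────────────────────────┨               
       ┏━━━━━━━━━━━━━━━━━━━━━━━━━━━━━━━━┓          
       ┃ Sokoban                        ┃          
       ┠────────────────────────────────┨          
       ┃█████████                       ┃          
       ┃█     □ █                       ┃          
       ┃█□ @ □  █                       ┃          
       ┃█  █◎█  █                       ┃          
       ┃█  █    █                       ┃          
       ┃█       █                       ┃          
       ┃█ ◎◎    █                       ┃          
━━━━━━━┗━━━━━━━━━━━━━━━━━━━━━━━━━━━━━━━━┛          
                                                   
                                                   
                                                   


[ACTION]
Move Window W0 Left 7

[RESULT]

Canvas                      ┃                      
────────────────────────────┨                      
       ┏━━━━━━━━━━━━━━━━━━━━━━━━━━━━━━━━┓          
       ┃ Sokoban                        ┃          
       ┠────────────────────────────────┨          
 ++++++┃█████████                       ┃          
       ┃█     □ █                       ┃          
       ┃█□ @ □  █                       ┃          
      +┃█  █◎█  █                       ┃          
    ++ ┃█  █    █                       ┃          
  ++   ┃█       █                       ┃          
++     ┃█ ◎◎    █                       ┃          
━━━━━━━┗━━━━━━━━━━━━━━━━━━━━━━━━━━━━━━━━┛          
                                                   
                                                   
                                                   


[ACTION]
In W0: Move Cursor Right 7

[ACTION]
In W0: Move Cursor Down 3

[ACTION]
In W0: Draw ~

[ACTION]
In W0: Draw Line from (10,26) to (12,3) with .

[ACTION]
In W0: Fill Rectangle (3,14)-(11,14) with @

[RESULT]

Canvas                      ┃                      
────────────────────────────┨                      
       ┏━━━━━━━━━━━━━━━━━━━━━━━━━━━━━━━━┓          
       ┃ Sokoban                        ┃          
       ┠────────────────────────────────┨          
 +++++@┃█████████                       ┃          
      @┃█     □ █                       ┃          
      @┃█□ @ □  █                       ┃          
      @┃█  █◎█  █                       ┃          
    ++@┃█  █    █                       ┃          
  ++  @┃█       █                       ┃          
++    @┃█ ◎◎    █                       ┃          
━━━━━━━┗━━━━━━━━━━━━━━━━━━━━━━━━━━━━━━━━┛          
                                                   
                                                   
                                                   


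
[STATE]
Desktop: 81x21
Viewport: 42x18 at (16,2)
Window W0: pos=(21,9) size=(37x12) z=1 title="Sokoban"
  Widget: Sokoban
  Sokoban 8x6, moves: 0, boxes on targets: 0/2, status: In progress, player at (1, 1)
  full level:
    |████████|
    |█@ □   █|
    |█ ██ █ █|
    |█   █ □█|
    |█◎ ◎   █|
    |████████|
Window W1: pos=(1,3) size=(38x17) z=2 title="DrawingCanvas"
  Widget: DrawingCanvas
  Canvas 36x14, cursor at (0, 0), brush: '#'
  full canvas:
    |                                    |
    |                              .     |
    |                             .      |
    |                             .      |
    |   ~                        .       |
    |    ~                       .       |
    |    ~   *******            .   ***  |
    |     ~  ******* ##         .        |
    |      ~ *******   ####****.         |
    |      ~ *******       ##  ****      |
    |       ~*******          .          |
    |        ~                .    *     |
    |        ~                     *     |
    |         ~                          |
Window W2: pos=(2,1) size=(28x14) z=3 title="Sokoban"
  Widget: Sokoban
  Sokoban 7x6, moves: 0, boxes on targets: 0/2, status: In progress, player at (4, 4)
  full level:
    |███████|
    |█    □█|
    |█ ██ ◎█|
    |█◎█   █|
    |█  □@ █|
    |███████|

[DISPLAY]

             ┃                            
─────────────┨━━━━━━━━┓                   
             ┃        ┃                   
             ┃────────┨                   
             ┃        ┃                   
             ┃  .     ┃                   
             ┃ .      ┃                   
             ┃ .      ┃━━━━━━━━━━━━━━━━━━┓
             ┃.       ┃                  ┃
             ┃.       ┃──────────────────┨
             ┃   ***  ┃                  ┃
             ┃        ┃                  ┃
━━━━━━━━━━━━━┛        ┃                  ┃
*       ##  ****      ┃                  ┃
*          .          ┃                  ┃
           .    *     ┃                  ┃
                *     ┃                  ┃
━━━━━━━━━━━━━━━━━━━━━━┛                  ┃


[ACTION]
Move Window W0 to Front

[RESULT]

             ┃                            
─────────────┨━━━━━━━━┓                   
             ┃        ┃                   
             ┃────────┨                   
             ┃        ┃                   
             ┃  .     ┃                   
             ┃ .      ┃                   
     ┏━━━━━━━━━━━━━━━━━━━━━━━━━━━━━━━━━━━┓
     ┃ Sokoban                           ┃
     ┠───────────────────────────────────┨
     ┃████████                           ┃
     ┃█@ □   █                           ┃
━━━━━┃█ ██ █ █                           ┃
*    ┃█   █ □█                           ┃
*    ┃█◎ ◎   █                           ┃
     ┃████████                           ┃
     ┃Moves: 0  0/2                      ┃
━━━━━┃                                   ┃


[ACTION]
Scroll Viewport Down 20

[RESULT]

─────────────┨━━━━━━━━┓                   
             ┃        ┃                   
             ┃────────┨                   
             ┃        ┃                   
             ┃  .     ┃                   
             ┃ .      ┃                   
     ┏━━━━━━━━━━━━━━━━━━━━━━━━━━━━━━━━━━━┓
     ┃ Sokoban                           ┃
     ┠───────────────────────────────────┨
     ┃████████                           ┃
     ┃█@ □   █                           ┃
━━━━━┃█ ██ █ █                           ┃
*    ┃█   █ □█                           ┃
*    ┃█◎ ◎   █                           ┃
     ┃████████                           ┃
     ┃Moves: 0  0/2                      ┃
━━━━━┃                                   ┃
     ┗━━━━━━━━━━━━━━━━━━━━━━━━━━━━━━━━━━━┛


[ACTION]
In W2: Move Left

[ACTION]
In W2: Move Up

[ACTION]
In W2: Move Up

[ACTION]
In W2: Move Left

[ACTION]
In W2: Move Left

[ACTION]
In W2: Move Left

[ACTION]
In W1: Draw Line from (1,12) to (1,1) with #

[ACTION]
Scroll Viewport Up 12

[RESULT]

                                          
━━━━━━━━━━━━━┓                            
             ┃                            
─────────────┨━━━━━━━━┓                   
             ┃        ┃                   
             ┃────────┨                   
             ┃        ┃                   
             ┃  .     ┃                   
             ┃ .      ┃                   
     ┏━━━━━━━━━━━━━━━━━━━━━━━━━━━━━━━━━━━┓
     ┃ Sokoban                           ┃
     ┠───────────────────────────────────┨
     ┃████████                           ┃
     ┃█@ □   █                           ┃
━━━━━┃█ ██ █ █                           ┃
*    ┃█   █ □█                           ┃
*    ┃█◎ ◎   █                           ┃
     ┃████████                           ┃


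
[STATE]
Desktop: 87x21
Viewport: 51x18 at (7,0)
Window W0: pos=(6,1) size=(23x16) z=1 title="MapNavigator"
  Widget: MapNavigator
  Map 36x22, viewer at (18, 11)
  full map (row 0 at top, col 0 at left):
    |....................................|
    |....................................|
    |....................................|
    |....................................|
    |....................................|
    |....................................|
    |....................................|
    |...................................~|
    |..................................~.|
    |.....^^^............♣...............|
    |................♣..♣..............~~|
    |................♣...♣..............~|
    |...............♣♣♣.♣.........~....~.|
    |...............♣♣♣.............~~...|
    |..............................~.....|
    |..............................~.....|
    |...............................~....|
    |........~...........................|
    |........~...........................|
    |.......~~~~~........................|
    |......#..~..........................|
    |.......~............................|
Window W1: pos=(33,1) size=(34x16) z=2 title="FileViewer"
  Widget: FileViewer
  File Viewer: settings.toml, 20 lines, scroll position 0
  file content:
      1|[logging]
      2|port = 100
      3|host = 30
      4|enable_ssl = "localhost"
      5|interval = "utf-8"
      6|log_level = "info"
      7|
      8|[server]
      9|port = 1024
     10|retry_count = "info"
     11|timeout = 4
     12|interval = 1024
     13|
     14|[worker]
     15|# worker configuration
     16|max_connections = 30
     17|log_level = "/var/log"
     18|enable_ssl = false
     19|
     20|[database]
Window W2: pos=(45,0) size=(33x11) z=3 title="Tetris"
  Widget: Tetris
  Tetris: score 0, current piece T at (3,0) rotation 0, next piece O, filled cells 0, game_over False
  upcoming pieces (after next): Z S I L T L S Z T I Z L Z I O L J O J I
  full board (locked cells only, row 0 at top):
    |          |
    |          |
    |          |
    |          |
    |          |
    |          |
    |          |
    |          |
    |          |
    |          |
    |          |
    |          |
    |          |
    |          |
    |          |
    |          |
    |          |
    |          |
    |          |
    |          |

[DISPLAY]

                                      ┏━━━━━━━━━━━━
━━━━━━━━━━━━━━━━━━━━━┓    ┏━━━━━━━━━━━┃ Tetris     
 MapNavigator        ┃    ┃ FileViewer┠────────────
─────────────────────┨    ┠───────────┃          │N
.....................┃    ┃[logging]  ┃          │▓
.....................┃    ┃port = 100 ┃          │▓
.....................┃    ┃host = 30  ┃          │ 
.....................┃    ┃enable_ssl ┃          │ 
............♣........┃    ┃interval = ┃          │ 
........♣..♣.........┃    ┃log_level =┃          │S
........♣.@.♣........┃    ┃           ┗━━━━━━━━━━━━
.......♣♣♣.♣.........┃    ┃[server]                
.......♣♣♣...........┃    ┃port = 1024             
.....................┃    ┃retry_count = "info"    
.....................┃    ┃timeout = 4             
.....................┃    ┃interval = 1024         
━━━━━━━━━━━━━━━━━━━━━┛    ┗━━━━━━━━━━━━━━━━━━━━━━━━
                                                   


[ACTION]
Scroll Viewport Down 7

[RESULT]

─────────────────────┨    ┠───────────┃          │N
.....................┃    ┃[logging]  ┃          │▓
.....................┃    ┃port = 100 ┃          │▓
.....................┃    ┃host = 30  ┃          │ 
.....................┃    ┃enable_ssl ┃          │ 
............♣........┃    ┃interval = ┃          │ 
........♣..♣.........┃    ┃log_level =┃          │S
........♣.@.♣........┃    ┃           ┗━━━━━━━━━━━━
.......♣♣♣.♣.........┃    ┃[server]                
.......♣♣♣...........┃    ┃port = 1024             
.....................┃    ┃retry_count = "info"    
.....................┃    ┃timeout = 4             
.....................┃    ┃interval = 1024         
━━━━━━━━━━━━━━━━━━━━━┛    ┗━━━━━━━━━━━━━━━━━━━━━━━━
                                                   
                                                   
                                                   
                                                   


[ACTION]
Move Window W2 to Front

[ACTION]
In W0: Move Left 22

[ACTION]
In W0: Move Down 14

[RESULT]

─────────────────────┨    ┠───────────┃          │N
          ...........┃    ┃[logging]  ┃          │▓
          ...........┃    ┃port = 100 ┃          │▓
          ........~..┃    ┃host = 30  ┃          │ 
          ........~..┃    ┃enable_ssl ┃          │ 
          .......~~~~┃    ┃interval = ┃          │ 
          ......#..~.┃    ┃log_level =┃          │S
          @......~...┃    ┃           ┗━━━━━━━━━━━━
                     ┃    ┃[server]                
                     ┃    ┃port = 1024             
                     ┃    ┃retry_count = "info"    
                     ┃    ┃timeout = 4             
                     ┃    ┃interval = 1024         
━━━━━━━━━━━━━━━━━━━━━┛    ┗━━━━━━━━━━━━━━━━━━━━━━━━
                                                   
                                                   
                                                   
                                                   


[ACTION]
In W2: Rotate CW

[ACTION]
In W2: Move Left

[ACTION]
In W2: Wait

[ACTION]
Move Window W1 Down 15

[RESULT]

─────────────────────┨                ┃          │N
          ...........┃                ┃          │▓
          ...........┃    ┏━━━━━━━━━━━┃          │▓
          ........~..┃    ┃ FileViewer┃          │ 
          ........~..┃    ┠───────────┃          │ 
          .......~~~~┃    ┃[logging]  ┃          │ 
          ......#..~.┃    ┃port = 100 ┃          │S
          @......~...┃    ┃host = 30  ┗━━━━━━━━━━━━
                     ┃    ┃enable_ssl = "localhost"
                     ┃    ┃interval = "utf-8"      
                     ┃    ┃log_level = "info"      
                     ┃    ┃                        
                     ┃    ┃[server]                
━━━━━━━━━━━━━━━━━━━━━┛    ┃port = 1024             
                          ┃retry_count = "info"    
                          ┃timeout = 4             
                          ┃interval = 1024         
                          ┗━━━━━━━━━━━━━━━━━━━━━━━━


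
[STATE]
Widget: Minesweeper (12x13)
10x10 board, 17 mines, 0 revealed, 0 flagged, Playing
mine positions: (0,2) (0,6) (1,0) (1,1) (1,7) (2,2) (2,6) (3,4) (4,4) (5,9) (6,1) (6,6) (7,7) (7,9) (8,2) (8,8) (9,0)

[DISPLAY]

■■■■■■■■■■  
■■■■■■■■■■  
■■■■■■■■■■  
■■■■■■■■■■  
■■■■■■■■■■  
■■■■■■■■■■  
■■■■■■■■■■  
■■■■■■■■■■  
■■■■■■■■■■  
■■■■■■■■■■  
            
            
            


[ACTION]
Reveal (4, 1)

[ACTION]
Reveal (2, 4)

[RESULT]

■■■■■■■■■■  
■■■■■■■■■■  
23■■1■■■■■  
 113■■■■■■  
   2■■■■■■  
1111■■■■■■  
■■■■■■■■■■  
■■■■■■■■■■  
■■■■■■■■■■  
■■■■■■■■■■  
            
            
            


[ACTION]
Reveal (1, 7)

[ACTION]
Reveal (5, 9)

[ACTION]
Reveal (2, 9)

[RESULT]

■■✹■■■✹■■■  
✹✹■■■■■✹■■  
23✹■1■✹■■■  
 113✹■■■■■  
   2✹■■■■■  
1111■■■■■✹  
■✹■■■■✹■■■  
■■■■■■■✹■✹  
■■✹■■■■■✹■  
✹■■■■■■■■■  
            
            
            


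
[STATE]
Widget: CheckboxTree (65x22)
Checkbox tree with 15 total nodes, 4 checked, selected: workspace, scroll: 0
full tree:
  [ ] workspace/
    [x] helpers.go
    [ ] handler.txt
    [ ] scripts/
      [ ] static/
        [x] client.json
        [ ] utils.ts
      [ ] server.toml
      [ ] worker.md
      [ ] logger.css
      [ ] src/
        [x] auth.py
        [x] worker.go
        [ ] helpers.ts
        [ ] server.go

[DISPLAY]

>[-] workspace/                                                  
   [x] helpers.go                                                
   [ ] handler.txt                                               
   [-] scripts/                                                  
     [-] static/                                                 
       [x] client.json                                           
       [ ] utils.ts                                              
     [ ] server.toml                                             
     [ ] worker.md                                               
     [ ] logger.css                                              
     [-] src/                                                    
       [x] auth.py                                               
       [x] worker.go                                             
       [ ] helpers.ts                                            
       [ ] server.go                                             
                                                                 
                                                                 
                                                                 
                                                                 
                                                                 
                                                                 
                                                                 


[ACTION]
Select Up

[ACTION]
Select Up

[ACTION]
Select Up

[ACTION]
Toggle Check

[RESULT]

>[x] workspace/                                                  
   [x] helpers.go                                                
   [x] handler.txt                                               
   [x] scripts/                                                  
     [x] static/                                                 
       [x] client.json                                           
       [x] utils.ts                                              
     [x] server.toml                                             
     [x] worker.md                                               
     [x] logger.css                                              
     [x] src/                                                    
       [x] auth.py                                               
       [x] worker.go                                             
       [x] helpers.ts                                            
       [x] server.go                                             
                                                                 
                                                                 
                                                                 
                                                                 
                                                                 
                                                                 
                                                                 


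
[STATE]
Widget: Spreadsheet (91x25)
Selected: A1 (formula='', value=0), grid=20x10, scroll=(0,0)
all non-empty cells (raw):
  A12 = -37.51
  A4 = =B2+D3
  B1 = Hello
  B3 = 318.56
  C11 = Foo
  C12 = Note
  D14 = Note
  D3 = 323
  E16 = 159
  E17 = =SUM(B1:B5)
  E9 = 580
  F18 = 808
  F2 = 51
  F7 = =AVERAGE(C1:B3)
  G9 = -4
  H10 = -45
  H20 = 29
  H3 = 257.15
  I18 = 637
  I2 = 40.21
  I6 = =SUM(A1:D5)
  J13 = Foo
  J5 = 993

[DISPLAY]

A1:                                                                                        
       A       B       C       D       E       F       G       H       I       J           
-------------------------------------------------------------------------------------------
  1      [0]Hello          0       0       0       0       0       0       0       0       
  2        0       0       0       0       0      51       0       0   40.21       0       
  3        0  318.56       0     323       0       0       0  257.15       0       0       
  4      323       0       0       0       0       0       0       0       0       0       
  5        0       0       0       0       0       0       0       0       0     993       
  6        0       0       0       0       0       0       0       0  964.56       0       
  7        0       0       0       0       0   63.71       0       0       0       0       
  8        0       0       0       0       0       0       0       0       0       0       
  9        0       0       0       0     580       0      -4       0       0       0       
 10        0       0       0       0       0       0       0     -45       0       0       
 11        0       0Foo            0       0       0       0       0       0       0       
 12   -37.51       0Note           0       0       0       0       0       0       0       
 13        0       0       0       0       0       0       0       0       0Foo            
 14        0       0       0Note           0       0       0       0       0       0       
 15        0       0       0       0       0       0       0       0       0       0       
 16        0       0       0       0     159       0       0       0       0       0       
 17        0       0       0       0  318.56       0       0       0       0       0       
 18        0       0       0       0       0     808       0       0     637       0       
 19        0       0       0       0       0       0       0       0       0       0       
 20        0       0       0       0       0       0       0      29       0       0       
                                                                                           
                                                                                           


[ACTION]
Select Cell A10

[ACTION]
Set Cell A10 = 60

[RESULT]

A10: 60                                                                                    
       A       B       C       D       E       F       G       H       I       J           
-------------------------------------------------------------------------------------------
  1        0Hello          0       0       0       0       0       0       0       0       
  2        0       0       0       0       0      51       0       0   40.21       0       
  3        0  318.56       0     323       0       0       0  257.15       0       0       
  4      323       0       0       0       0       0       0       0       0       0       
  5        0       0       0       0       0       0       0       0       0     993       
  6        0       0       0       0       0       0       0       0  964.56       0       
  7        0       0       0       0       0   63.71       0       0       0       0       
  8        0       0       0       0       0       0       0       0       0       0       
  9        0       0       0       0     580       0      -4       0       0       0       
 10     [60]       0       0       0       0       0       0     -45       0       0       
 11        0       0Foo            0       0       0       0       0       0       0       
 12   -37.51       0Note           0       0       0       0       0       0       0       
 13        0       0       0       0       0       0       0       0       0Foo            
 14        0       0       0Note           0       0       0       0       0       0       
 15        0       0       0       0       0       0       0       0       0       0       
 16        0       0       0       0     159       0       0       0       0       0       
 17        0       0       0       0  318.56       0       0       0       0       0       
 18        0       0       0       0       0     808       0       0     637       0       
 19        0       0       0       0       0       0       0       0       0       0       
 20        0       0       0       0       0       0       0      29       0       0       
                                                                                           
                                                                                           


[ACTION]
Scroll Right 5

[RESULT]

A10: 60                                                                                    
       F       G       H       I       J                                                   
-------------------------------------------------------------------------------------------
  1        0       0       0       0       0                                               
  2       51       0       0   40.21       0                                               
  3        0       0  257.15       0       0                                               
  4        0       0       0       0       0                                               
  5        0       0       0       0     993                                               
  6        0       0       0  964.56       0                                               
  7    63.71       0       0       0       0                                               
  8        0       0       0       0       0                                               
  9        0      -4       0       0       0                                               
 10        0       0     -45       0       0                                               
 11        0       0       0       0       0                                               
 12        0       0       0       0       0                                               
 13        0       0       0       0Foo                                                    
 14        0       0       0       0       0                                               
 15        0       0       0       0       0                                               
 16        0       0       0       0       0                                               
 17        0       0       0       0       0                                               
 18      808       0       0     637       0                                               
 19        0       0       0       0       0                                               
 20        0       0      29       0       0                                               
                                                                                           
                                                                                           


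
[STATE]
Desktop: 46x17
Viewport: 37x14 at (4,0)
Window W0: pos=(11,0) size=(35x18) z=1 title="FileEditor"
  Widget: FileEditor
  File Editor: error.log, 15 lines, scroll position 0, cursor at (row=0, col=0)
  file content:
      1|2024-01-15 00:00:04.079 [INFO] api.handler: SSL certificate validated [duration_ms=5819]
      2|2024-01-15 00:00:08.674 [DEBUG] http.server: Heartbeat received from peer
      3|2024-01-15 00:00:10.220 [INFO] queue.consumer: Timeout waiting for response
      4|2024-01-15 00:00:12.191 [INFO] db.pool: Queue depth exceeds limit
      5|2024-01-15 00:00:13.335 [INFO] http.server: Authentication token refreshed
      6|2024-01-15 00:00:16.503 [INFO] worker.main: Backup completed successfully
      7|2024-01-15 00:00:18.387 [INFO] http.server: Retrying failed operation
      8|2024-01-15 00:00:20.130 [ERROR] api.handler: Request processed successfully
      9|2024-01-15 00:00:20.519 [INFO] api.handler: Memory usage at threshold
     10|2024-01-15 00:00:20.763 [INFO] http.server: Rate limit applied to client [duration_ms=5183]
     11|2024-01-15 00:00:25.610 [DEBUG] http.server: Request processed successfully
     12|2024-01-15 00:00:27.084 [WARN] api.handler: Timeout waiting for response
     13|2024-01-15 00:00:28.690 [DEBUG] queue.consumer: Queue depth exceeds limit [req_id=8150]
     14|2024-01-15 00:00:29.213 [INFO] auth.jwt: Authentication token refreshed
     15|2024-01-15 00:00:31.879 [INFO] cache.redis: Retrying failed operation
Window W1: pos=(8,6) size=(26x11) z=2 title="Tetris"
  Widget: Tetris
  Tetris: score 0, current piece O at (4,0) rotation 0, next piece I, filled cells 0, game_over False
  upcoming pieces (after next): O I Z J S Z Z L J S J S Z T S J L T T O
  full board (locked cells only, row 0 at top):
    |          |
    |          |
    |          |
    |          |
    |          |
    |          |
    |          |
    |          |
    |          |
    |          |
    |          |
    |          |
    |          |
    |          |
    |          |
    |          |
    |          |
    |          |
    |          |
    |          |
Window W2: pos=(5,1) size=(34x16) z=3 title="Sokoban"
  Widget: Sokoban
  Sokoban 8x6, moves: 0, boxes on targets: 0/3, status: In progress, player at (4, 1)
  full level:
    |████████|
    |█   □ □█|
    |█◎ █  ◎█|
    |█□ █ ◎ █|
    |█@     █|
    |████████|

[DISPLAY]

       ┏━━━━━━━━━━━━━━━━━━━━━━━━━━━━━
 ┏━━━━━━━━━━━━━━━━━━━━━━━━━━━━━━━━┓  
 ┃ Sokoban                        ┃──
 ┠────────────────────────────────┨FO
 ┃████████                        ┃BU
 ┃█   □ □█                        ┃FO
 ┃█◎ █  ◎█                        ┃FO
 ┃█□ █ ◎ █                        ┃FO
 ┃█@     █                        ┃FO
 ┃████████                        ┃FO
 ┃Moves: 0  0/3                   ┃RO
 ┃                                ┃FO
 ┃                                ┃FO
 ┃                                ┃BU


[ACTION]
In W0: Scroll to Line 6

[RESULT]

       ┏━━━━━━━━━━━━━━━━━━━━━━━━━━━━━
 ┏━━━━━━━━━━━━━━━━━━━━━━━━━━━━━━━━┓  
 ┃ Sokoban                        ┃──
 ┠────────────────────────────────┨BU
 ┃████████                        ┃FO
 ┃█   □ □█                        ┃FO
 ┃█◎ █  ◎█                        ┃FO
 ┃█□ █ ◎ █                        ┃FO
 ┃█@     █                        ┃FO
 ┃████████                        ┃RO
 ┃Moves: 0  0/3                   ┃FO
 ┃                                ┃FO
 ┃                                ┃BU
 ┃                                ┃RN


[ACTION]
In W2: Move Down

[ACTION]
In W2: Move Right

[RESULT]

       ┏━━━━━━━━━━━━━━━━━━━━━━━━━━━━━
 ┏━━━━━━━━━━━━━━━━━━━━━━━━━━━━━━━━┓  
 ┃ Sokoban                        ┃──
 ┠────────────────────────────────┨BU
 ┃████████                        ┃FO
 ┃█   □ □█                        ┃FO
 ┃█◎ █  ◎█                        ┃FO
 ┃█□ █ ◎ █                        ┃FO
 ┃█ @    █                        ┃FO
 ┃████████                        ┃RO
 ┃Moves: 1  0/3                   ┃FO
 ┃                                ┃FO
 ┃                                ┃BU
 ┃                                ┃RN


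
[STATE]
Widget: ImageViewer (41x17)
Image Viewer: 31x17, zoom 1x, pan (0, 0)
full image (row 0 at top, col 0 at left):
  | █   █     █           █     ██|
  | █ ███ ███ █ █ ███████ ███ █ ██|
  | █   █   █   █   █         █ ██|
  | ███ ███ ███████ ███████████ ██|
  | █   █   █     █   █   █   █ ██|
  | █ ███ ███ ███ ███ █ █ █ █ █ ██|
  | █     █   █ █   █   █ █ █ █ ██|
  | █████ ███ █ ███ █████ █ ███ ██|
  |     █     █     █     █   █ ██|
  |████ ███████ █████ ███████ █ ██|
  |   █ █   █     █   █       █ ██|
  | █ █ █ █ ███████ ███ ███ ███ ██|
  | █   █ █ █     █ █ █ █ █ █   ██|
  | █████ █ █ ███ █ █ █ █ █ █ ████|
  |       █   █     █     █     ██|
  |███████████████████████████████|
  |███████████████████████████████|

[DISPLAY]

 █   █     █           █     ██          
 █ ███ ███ █ █ ███████ ███ █ ██          
 █   █   █   █   █         █ ██          
 ███ ███ ███████ ███████████ ██          
 █   █   █     █   █   █   █ ██          
 █ ███ ███ ███ ███ █ █ █ █ █ ██          
 █     █   █ █   █   █ █ █ █ ██          
 █████ ███ █ ███ █████ █ ███ ██          
     █     █     █     █   █ ██          
████ ███████ █████ ███████ █ ██          
   █ █   █     █   █       █ ██          
 █ █ █ █ ███████ ███ ███ ███ ██          
 █   █ █ █     █ █ █ █ █ █   ██          
 █████ █ █ ███ █ █ █ █ █ █ ████          
       █   █     █     █     ██          
███████████████████████████████          
███████████████████████████████          


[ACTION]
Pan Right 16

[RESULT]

       █     ██                          
██████ ███ █ ██                          
 █         █ ██                          
 ███████████ ██                          
   █   █   █ ██                          
██ █ █ █ █ █ ██                          
 █   █ █ █ █ ██                          
 █████ █ ███ ██                          
 █     █   █ ██                          
██ ███████ █ ██                          
   █       █ ██                          
 ███ ███ ███ ██                          
 █ █ █ █ █   ██                          
 █ █ █ █ █ ████                          
 █     █     ██                          
███████████████                          
███████████████                          


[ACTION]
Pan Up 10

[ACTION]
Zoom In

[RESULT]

      ██                      ██         
      ██                      ██         
████  ██  ██  ██████████████  ██████  ██ 
████  ██  ██  ██████████████  ██████  ██ 
  ██      ██      ██                  ██ 
  ██      ██      ██                  ██ 
  ██████████████  ██████████████████████ 
  ██████████████  ██████████████████████ 
  ██          ██      ██      ██      ██ 
  ██          ██      ██      ██      ██ 
████  ██████  ██████  ██  ██  ██  ██  ██ 
████  ██████  ██████  ██  ██  ██  ██  ██ 
      ██  ██      ██      ██  ██  ██  ██ 
      ██  ██      ██      ██  ██  ██  ██ 
████  ██  ██████  ██████████  ██  ██████ 
████  ██  ██████  ██████████  ██  ██████ 
      ██          ██          ██      ██ 
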